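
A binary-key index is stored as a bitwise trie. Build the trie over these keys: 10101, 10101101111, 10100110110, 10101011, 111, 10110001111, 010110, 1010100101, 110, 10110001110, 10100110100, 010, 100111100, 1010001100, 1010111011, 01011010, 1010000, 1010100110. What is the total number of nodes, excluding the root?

Trace insertions, counting only characters that open a new branch:
  "10101" → 5 new (1, 0, 1, 0, 1)
  "10101101111" → prefix "10101" already present; 6 new (1, 0, 1, 1, 1, 1)
  "10100110110" → prefix "1010" already present; 7 new (0, 1, 1, 0, 1, 1, 0)
  "10101011" → prefix "10101" already present; 3 new (0, 1, 1)
  "111" → prefix "1" already present; 2 new (1, 1)
  "10110001111" → prefix "101" already present; 8 new (1, 0, 0, 0, 1, 1, 1, 1)
  "010110" → 6 new (0, 1, 0, 1, 1, 0)
  "1010100101" → prefix "101010" already present; 4 new (0, 1, 0, 1)
  "110" → prefix "11" already present; 1 new (0)
  "10110001110" → prefix "1011000111" already present; 1 new (0)
  "10100110100" → prefix "101001101" already present; 2 new (0, 0)
  "010" → prefix "010" already present; 0 new (none)
  "100111100" → prefix "10" already present; 7 new (0, 1, 1, 1, 1, 0, 0)
  "1010001100" → prefix "10100" already present; 5 new (0, 1, 1, 0, 0)
  "1010111011" → prefix "101011" already present; 4 new (1, 0, 1, 1)
  "01011010" → prefix "010110" already present; 2 new (1, 0)
  "1010000" → prefix "101000" already present; 1 new (0)
  "1010100110" → prefix "10101001" already present; 2 new (1, 0)
Total nodes = 5 + 6 + 7 + 3 + 2 + 8 + 6 + 4 + 1 + 1 + 2 + 0 + 7 + 5 + 4 + 2 + 1 + 2 = 66

66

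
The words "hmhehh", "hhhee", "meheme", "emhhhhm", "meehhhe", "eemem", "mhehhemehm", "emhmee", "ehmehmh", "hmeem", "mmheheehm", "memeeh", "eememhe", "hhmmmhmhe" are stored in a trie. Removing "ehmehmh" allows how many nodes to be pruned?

Walk "ehmehmh" from the leaf back toward the root, removing each node that no remaining word uses.
The suffix "hmehmh" (6 nodes) is used only by "ehmehmh"; the node for "e" still has the child "m", so pruning stops there.
Nodes removed: 6

6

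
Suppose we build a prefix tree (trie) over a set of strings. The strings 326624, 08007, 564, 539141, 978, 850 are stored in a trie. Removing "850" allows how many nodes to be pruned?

3

Walk "850" from the leaf back toward the root, removing each node that no remaining word uses.
No other word shares any prefix with "850", so all 3 of its nodes go.
Nodes removed: 3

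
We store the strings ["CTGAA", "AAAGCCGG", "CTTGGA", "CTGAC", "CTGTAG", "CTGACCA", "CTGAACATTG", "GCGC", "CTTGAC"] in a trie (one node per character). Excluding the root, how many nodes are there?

34

Count nodes per top-level branch (shared prefixes stored once):
  'A'-branch (AAAGCCGG): 8 nodes
  'C'-branch (CTGAA, CTGAACATTG, CTGAC, CTGACCA, CTGTAG, CTTGAC, CTTGGA): 22 nodes
  'G'-branch (GCGC): 4 nodes
Sum: 34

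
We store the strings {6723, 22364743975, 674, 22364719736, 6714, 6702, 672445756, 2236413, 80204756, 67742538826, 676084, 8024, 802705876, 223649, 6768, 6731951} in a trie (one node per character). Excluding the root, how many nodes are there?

Insert word by word; a character creates a node only if that edge doesn't already exist:
  "6723" → 4 new (6, 7, 2, 3)
  "22364743975" → 11 new (2, 2, 3, 6, 4, 7, 4, 3, 9, 7, 5)
  "674" → prefix "67" already present; 1 new (4)
  "22364719736" → prefix "223647" already present; 5 new (1, 9, 7, 3, 6)
  "6714" → prefix "67" already present; 2 new (1, 4)
  "6702" → prefix "67" already present; 2 new (0, 2)
  "672445756" → prefix "672" already present; 6 new (4, 4, 5, 7, 5, 6)
  "2236413" → prefix "22364" already present; 2 new (1, 3)
  "80204756" → 8 new (8, 0, 2, 0, 4, 7, 5, 6)
  "67742538826" → prefix "67" already present; 9 new (7, 4, 2, 5, 3, 8, 8, 2, 6)
  "676084" → prefix "67" already present; 4 new (6, 0, 8, 4)
  "8024" → prefix "802" already present; 1 new (4)
  "802705876" → prefix "802" already present; 6 new (7, 0, 5, 8, 7, 6)
  "223649" → prefix "22364" already present; 1 new (9)
  "6768" → prefix "676" already present; 1 new (8)
  "6731951" → prefix "67" already present; 5 new (3, 1, 9, 5, 1)
Total nodes = 4 + 11 + 1 + 5 + 2 + 2 + 6 + 2 + 8 + 9 + 4 + 1 + 6 + 1 + 1 + 5 = 68

68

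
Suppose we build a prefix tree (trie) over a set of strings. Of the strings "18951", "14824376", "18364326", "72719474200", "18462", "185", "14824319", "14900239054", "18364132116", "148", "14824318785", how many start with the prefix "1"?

10

Walk to "1"; the words in its subtree are exactly those with that prefix.
Matches: "148", "14824318785", "14824319", "14824376", "14900239054", "18364132116", "18364326", "18462", "185", "18951"
Count: 10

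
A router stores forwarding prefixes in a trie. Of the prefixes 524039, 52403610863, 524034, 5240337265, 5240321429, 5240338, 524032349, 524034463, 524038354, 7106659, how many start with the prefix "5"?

9

Filter for entries beginning with "5":
Words under "5": 5240321429, 524032349, 5240337265, 5240338, 524034, 524034463, 52403610863, 524038354, 524039
Count: 9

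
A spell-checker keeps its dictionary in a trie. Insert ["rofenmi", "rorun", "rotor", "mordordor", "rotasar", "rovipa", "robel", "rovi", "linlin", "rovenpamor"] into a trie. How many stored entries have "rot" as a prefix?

2

Traverse to the node for "rot", then collect every word in that subtree.
Words under "rot": rotasar, rotor
Count: 2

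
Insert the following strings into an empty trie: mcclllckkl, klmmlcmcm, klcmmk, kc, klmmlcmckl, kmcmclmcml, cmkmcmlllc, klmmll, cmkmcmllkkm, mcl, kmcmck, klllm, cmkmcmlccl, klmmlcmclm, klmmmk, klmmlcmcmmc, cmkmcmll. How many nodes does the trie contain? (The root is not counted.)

Insert word by word; a character creates a node only if that edge doesn't already exist:
  "mcclllckkl" → 10 new (m, c, c, l, l, l, c, k, k, l)
  "klmmlcmcm" → 9 new (k, l, m, m, l, c, m, c, m)
  "klcmmk" → prefix "kl" already present; 4 new (c, m, m, k)
  "kc" → prefix "k" already present; 1 new (c)
  "klmmlcmckl" → prefix "klmmlcmc" already present; 2 new (k, l)
  "kmcmclmcml" → prefix "k" already present; 9 new (m, c, m, c, l, m, c, m, l)
  "cmkmcmlllc" → 10 new (c, m, k, m, c, m, l, l, l, c)
  "klmmll" → prefix "klmml" already present; 1 new (l)
  "cmkmcmllkkm" → prefix "cmkmcmll" already present; 3 new (k, k, m)
  "mcl" → prefix "mc" already present; 1 new (l)
  "kmcmck" → prefix "kmcmc" already present; 1 new (k)
  "klllm" → prefix "kl" already present; 3 new (l, l, m)
  "cmkmcmlccl" → prefix "cmkmcml" already present; 3 new (c, c, l)
  "klmmlcmclm" → prefix "klmmlcmc" already present; 2 new (l, m)
  "klmmmk" → prefix "klmm" already present; 2 new (m, k)
  "klmmlcmcmmc" → prefix "klmmlcmcm" already present; 2 new (m, c)
  "cmkmcmll" → prefix "cmkmcmll" already present; 0 new (none)
Total nodes = 10 + 9 + 4 + 1 + 2 + 9 + 10 + 1 + 3 + 1 + 1 + 3 + 3 + 2 + 2 + 2 + 0 = 63

63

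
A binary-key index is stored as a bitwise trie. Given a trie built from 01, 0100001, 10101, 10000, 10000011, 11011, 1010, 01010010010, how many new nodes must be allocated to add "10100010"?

4

Walking "10100010" from the root, the first 4 characters ("1010") follow existing edges; "0" is the first miss.
So 8 − 4 = 4 new nodes.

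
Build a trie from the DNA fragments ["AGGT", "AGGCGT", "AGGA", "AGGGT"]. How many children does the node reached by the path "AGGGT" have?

0

The children of the "AGGGT" node are the distinct next characters among strings starting with "AGGGT".
No stored string extends past "AGGGT".
That node has 0 child edges.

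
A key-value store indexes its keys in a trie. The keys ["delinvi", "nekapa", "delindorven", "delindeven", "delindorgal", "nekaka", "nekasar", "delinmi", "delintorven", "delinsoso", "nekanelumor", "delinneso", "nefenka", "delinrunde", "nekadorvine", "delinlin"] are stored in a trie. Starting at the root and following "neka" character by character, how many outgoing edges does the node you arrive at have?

5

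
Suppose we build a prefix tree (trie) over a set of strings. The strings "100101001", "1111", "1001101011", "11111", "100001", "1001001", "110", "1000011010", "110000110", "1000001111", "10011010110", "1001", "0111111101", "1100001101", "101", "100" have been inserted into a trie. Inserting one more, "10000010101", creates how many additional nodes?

Walking "10000010101" from the root, the first 7 characters ("1000001") follow existing edges; "0" is the first miss.
New nodes needed: |"10000010101"| − 7 = 11 − 7 = 4.

4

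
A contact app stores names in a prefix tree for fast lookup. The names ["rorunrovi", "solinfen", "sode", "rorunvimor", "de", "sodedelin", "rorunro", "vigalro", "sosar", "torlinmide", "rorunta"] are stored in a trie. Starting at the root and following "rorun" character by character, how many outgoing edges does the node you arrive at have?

Walk "rorun" from the root, arriving at one node.
Distinct next characters after "rorun": r, t, v.
That node has 3 child edges.

3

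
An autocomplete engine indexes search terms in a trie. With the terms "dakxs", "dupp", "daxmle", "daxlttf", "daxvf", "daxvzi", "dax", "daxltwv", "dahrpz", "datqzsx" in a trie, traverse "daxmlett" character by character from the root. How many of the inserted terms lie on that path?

2

Check each prefix of "daxmlett" against the stored set — each match is an end-marker on the path.
Prefixes of the query that are stored words: "dax", "daxmle"
Count: 2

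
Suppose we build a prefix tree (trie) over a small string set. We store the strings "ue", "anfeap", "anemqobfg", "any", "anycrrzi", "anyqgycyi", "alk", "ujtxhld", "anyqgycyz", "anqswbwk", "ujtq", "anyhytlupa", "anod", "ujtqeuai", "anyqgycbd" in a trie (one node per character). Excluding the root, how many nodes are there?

58

Trace insertions, counting only characters that open a new branch:
  "ue" → 2 new (u, e)
  "anfeap" → 6 new (a, n, f, e, a, p)
  "anemqobfg" → prefix "an" already present; 7 new (e, m, q, o, b, f, g)
  "any" → prefix "an" already present; 1 new (y)
  "anycrrzi" → prefix "any" already present; 5 new (c, r, r, z, i)
  "anyqgycyi" → prefix "any" already present; 6 new (q, g, y, c, y, i)
  "alk" → prefix "a" already present; 2 new (l, k)
  "ujtxhld" → prefix "u" already present; 6 new (j, t, x, h, l, d)
  "anyqgycyz" → prefix "anyqgycy" already present; 1 new (z)
  "anqswbwk" → prefix "an" already present; 6 new (q, s, w, b, w, k)
  "ujtq" → prefix "ujt" already present; 1 new (q)
  "anyhytlupa" → prefix "any" already present; 7 new (h, y, t, l, u, p, a)
  "anod" → prefix "an" already present; 2 new (o, d)
  "ujtqeuai" → prefix "ujtq" already present; 4 new (e, u, a, i)
  "anyqgycbd" → prefix "anyqgyc" already present; 2 new (b, d)
Total nodes = 2 + 6 + 7 + 1 + 5 + 6 + 2 + 6 + 1 + 6 + 1 + 7 + 2 + 4 + 2 = 58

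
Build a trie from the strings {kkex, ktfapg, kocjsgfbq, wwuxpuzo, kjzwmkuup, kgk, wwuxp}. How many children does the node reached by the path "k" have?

Follow the path "k" to its node, then look at its outgoing edges.
Distinct next characters after "k": g, j, k, o, t.
That node has 5 child edges.

5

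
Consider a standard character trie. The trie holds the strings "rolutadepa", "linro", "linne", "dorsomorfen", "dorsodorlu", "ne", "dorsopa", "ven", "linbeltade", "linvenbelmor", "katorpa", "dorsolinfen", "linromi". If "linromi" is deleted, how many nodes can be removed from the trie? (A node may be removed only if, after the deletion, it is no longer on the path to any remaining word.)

2

Walk "linromi" from the leaf back toward the root, removing each node that no remaining word uses.
The suffix "mi" (2 nodes) is used only by "linromi"; "linro" is itself a stored word, so pruning stops there.
Nodes removed: 2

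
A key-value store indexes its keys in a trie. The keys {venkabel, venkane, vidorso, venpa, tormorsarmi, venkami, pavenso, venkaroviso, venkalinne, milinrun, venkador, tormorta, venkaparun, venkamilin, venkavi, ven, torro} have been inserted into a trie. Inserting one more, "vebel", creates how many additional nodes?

Walking "vebel" from the root, the first 2 characters ("ve") follow existing edges; "b" is the first miss.
New nodes needed: |"vebel"| − 2 = 5 − 2 = 3.

3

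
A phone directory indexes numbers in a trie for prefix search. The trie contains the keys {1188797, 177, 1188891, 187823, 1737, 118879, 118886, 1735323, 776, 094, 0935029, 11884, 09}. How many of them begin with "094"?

1

Walk to "094"; the words in its subtree are exactly those with that prefix.
Matches: "094"
Count: 1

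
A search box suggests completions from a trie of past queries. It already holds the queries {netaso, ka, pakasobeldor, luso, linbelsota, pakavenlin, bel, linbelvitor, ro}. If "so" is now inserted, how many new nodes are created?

No existing word starts with "s", so every character of "so" needs a new node.
2 − 0 = 2 new nodes.

2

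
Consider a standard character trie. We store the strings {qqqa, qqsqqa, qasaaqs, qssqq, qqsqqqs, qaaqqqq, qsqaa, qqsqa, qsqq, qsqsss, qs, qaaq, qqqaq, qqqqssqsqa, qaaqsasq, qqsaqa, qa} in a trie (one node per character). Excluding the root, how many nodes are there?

48

Insert word by word; a character creates a node only if that edge doesn't already exist:
  "qqqa" → 4 new (q, q, q, a)
  "qqsqqa" → prefix "qq" already present; 4 new (s, q, q, a)
  "qasaaqs" → prefix "q" already present; 6 new (a, s, a, a, q, s)
  "qssqq" → prefix "q" already present; 4 new (s, s, q, q)
  "qqsqqqs" → prefix "qqsqq" already present; 2 new (q, s)
  "qaaqqqq" → prefix "qa" already present; 5 new (a, q, q, q, q)
  "qsqaa" → prefix "qs" already present; 3 new (q, a, a)
  "qqsqa" → prefix "qqsq" already present; 1 new (a)
  "qsqq" → prefix "qsq" already present; 1 new (q)
  "qsqsss" → prefix "qsq" already present; 3 new (s, s, s)
  "qs" → prefix "qs" already present; 0 new (none)
  "qaaq" → prefix "qaaq" already present; 0 new (none)
  "qqqaq" → prefix "qqqa" already present; 1 new (q)
  "qqqqssqsqa" → prefix "qqq" already present; 7 new (q, s, s, q, s, q, a)
  "qaaqsasq" → prefix "qaaq" already present; 4 new (s, a, s, q)
  "qqsaqa" → prefix "qqs" already present; 3 new (a, q, a)
  "qa" → prefix "qa" already present; 0 new (none)
Total nodes = 4 + 4 + 6 + 4 + 2 + 5 + 3 + 1 + 1 + 3 + 0 + 0 + 1 + 7 + 4 + 3 + 0 = 48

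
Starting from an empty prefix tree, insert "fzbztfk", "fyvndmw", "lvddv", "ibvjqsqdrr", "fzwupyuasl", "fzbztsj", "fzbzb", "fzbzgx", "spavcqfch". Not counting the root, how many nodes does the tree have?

50

For each word, the new-node count is its length minus the longest prefix already in the trie:
  "fzbztfk" → 7 new (f, z, b, z, t, f, k)
  "fyvndmw" → prefix "f" already present; 6 new (y, v, n, d, m, w)
  "lvddv" → 5 new (l, v, d, d, v)
  "ibvjqsqdrr" → 10 new (i, b, v, j, q, s, q, d, r, r)
  "fzwupyuasl" → prefix "fz" already present; 8 new (w, u, p, y, u, a, s, l)
  "fzbztsj" → prefix "fzbzt" already present; 2 new (s, j)
  "fzbzb" → prefix "fzbz" already present; 1 new (b)
  "fzbzgx" → prefix "fzbz" already present; 2 new (g, x)
  "spavcqfch" → 9 new (s, p, a, v, c, q, f, c, h)
Total nodes = 7 + 6 + 5 + 10 + 8 + 2 + 1 + 2 + 9 = 50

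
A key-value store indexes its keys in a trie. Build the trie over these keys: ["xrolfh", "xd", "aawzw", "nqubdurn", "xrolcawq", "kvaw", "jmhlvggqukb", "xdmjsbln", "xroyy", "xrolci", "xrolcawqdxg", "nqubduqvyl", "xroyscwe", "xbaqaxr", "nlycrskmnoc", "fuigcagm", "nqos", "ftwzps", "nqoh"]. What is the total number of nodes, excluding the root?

Insert word by word; a character creates a node only if that edge doesn't already exist:
  "xrolfh" → 6 new (x, r, o, l, f, h)
  "xd" → prefix "x" already present; 1 new (d)
  "aawzw" → 5 new (a, a, w, z, w)
  "nqubdurn" → 8 new (n, q, u, b, d, u, r, n)
  "xrolcawq" → prefix "xrol" already present; 4 new (c, a, w, q)
  "kvaw" → 4 new (k, v, a, w)
  "jmhlvggqukb" → 11 new (j, m, h, l, v, g, g, q, u, k, b)
  "xdmjsbln" → prefix "xd" already present; 6 new (m, j, s, b, l, n)
  "xroyy" → prefix "xro" already present; 2 new (y, y)
  "xrolci" → prefix "xrolc" already present; 1 new (i)
  "xrolcawqdxg" → prefix "xrolcawq" already present; 3 new (d, x, g)
  "nqubduqvyl" → prefix "nqubdu" already present; 4 new (q, v, y, l)
  "xroyscwe" → prefix "xroy" already present; 4 new (s, c, w, e)
  "xbaqaxr" → prefix "x" already present; 6 new (b, a, q, a, x, r)
  "nlycrskmnoc" → prefix "n" already present; 10 new (l, y, c, r, s, k, m, n, o, c)
  "fuigcagm" → 8 new (f, u, i, g, c, a, g, m)
  "nqos" → prefix "nq" already present; 2 new (o, s)
  "ftwzps" → prefix "f" already present; 5 new (t, w, z, p, s)
  "nqoh" → prefix "nqo" already present; 1 new (h)
Total nodes = 6 + 1 + 5 + 8 + 4 + 4 + 11 + 6 + 2 + 1 + 3 + 4 + 4 + 6 + 10 + 8 + 2 + 5 + 1 = 91

91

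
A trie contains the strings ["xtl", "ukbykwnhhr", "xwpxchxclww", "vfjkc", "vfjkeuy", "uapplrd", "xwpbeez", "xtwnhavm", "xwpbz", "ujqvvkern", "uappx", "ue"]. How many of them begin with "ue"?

1

Traverse to the node for "ue", then collect every word in that subtree.
Words under "ue": ue
Count: 1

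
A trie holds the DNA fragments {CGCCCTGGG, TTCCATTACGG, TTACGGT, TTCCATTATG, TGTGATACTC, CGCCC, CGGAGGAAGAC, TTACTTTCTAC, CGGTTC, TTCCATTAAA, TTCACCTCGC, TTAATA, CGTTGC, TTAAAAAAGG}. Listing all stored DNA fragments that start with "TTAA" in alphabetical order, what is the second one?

TTAATA

Words with prefix "TTAA", in lexicographic order: "TTAAAAAAGG", "TTAATA"
The 2nd is TTAATA.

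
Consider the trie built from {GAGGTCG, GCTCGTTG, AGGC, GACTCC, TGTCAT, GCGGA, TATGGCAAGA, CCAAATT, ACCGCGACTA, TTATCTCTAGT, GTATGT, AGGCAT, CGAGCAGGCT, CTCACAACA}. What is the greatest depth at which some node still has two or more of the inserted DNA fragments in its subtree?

Look for the deepest trie node that still has at least two words in its subtree.
e.g. "AGGC" and "AGGCAT" share the prefix "AGGC" of length 4; no pair shares a longer one.
Longest shared-prefix length: 4

4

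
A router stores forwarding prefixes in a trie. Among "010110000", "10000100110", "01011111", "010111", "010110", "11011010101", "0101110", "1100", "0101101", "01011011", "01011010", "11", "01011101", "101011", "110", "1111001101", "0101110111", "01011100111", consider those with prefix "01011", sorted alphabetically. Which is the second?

010110000

Words with prefix "01011", in lexicographic order: "010110", "010110000", "0101101", "01011010", "01011011", "010111", "0101110", "01011100111", "01011101", "0101110111", "01011111"
Position 2: 010110000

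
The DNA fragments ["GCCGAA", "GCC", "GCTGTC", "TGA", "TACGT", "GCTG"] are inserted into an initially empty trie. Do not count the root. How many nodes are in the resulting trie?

17

Trie structure (* marks end of a word):
(root)
├─ G
│  └─ C
│     ├─ C *
│     │  └─ G
│     │     └─ A
│     │        └─ A *
│     └─ T
│        └─ G *
│           └─ T
│              └─ C *
└─ T
   ├─ A
   │  └─ C
   │     └─ G
   │        └─ T *
   └─ G
      └─ A *
Counting every labelled node above: 17.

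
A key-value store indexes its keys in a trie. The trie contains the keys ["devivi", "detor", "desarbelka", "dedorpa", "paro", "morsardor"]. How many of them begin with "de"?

Traverse to the node for "de", then collect every word in that subtree.
Words under "de": dedorpa, desarbelka, detor, devivi
Count: 4

4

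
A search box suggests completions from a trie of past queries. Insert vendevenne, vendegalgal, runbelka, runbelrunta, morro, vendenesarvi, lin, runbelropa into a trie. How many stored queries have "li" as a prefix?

1

Traverse to the node for "li", then collect every word in that subtree.
Words under "li": lin
Count: 1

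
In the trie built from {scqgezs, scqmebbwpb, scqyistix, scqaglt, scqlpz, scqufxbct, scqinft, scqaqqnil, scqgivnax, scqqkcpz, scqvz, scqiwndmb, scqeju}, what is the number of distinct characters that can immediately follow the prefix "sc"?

Walk "sc" from the root, arriving at one node.
Distinct next characters after "sc": q.
That node has 1 child edge.

1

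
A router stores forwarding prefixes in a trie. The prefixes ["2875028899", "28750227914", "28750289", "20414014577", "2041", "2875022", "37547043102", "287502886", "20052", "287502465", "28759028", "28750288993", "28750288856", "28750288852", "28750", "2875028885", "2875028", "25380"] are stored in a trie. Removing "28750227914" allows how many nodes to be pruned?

4

A node on "28750227914"'s path can go only if nothing else ends at it or branches off below it.
The suffix "7914" (4 nodes) is used only by "28750227914"; "2875022" is itself a stored word, so pruning stops there.
Nodes removed: 4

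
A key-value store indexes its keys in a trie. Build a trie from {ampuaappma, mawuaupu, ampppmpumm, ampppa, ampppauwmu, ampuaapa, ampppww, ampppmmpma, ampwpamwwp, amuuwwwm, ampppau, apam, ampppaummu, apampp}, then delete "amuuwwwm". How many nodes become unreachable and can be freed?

6

A node on "amuuwwwm"'s path can go only if nothing else ends at it or branches off below it.
The suffix "uuwwwm" (6 nodes) is used only by "amuuwwwm"; the node for "am" still has the child "p", so pruning stops there.
Nodes removed: 6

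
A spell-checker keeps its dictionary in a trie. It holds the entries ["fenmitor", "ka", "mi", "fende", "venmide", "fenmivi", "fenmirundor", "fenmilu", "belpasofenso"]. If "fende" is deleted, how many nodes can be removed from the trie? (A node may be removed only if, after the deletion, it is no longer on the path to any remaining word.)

2

After clearing the end-marker at "fende", prune upward until reaching a node still needed by another word.
The suffix "de" (2 nodes) is used only by "fende"; the node for "fen" still has the child "m", so pruning stops there.
Nodes removed: 2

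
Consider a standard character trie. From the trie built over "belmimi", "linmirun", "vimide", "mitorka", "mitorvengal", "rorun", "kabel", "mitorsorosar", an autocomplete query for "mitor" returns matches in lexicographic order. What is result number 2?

DFS of the "mitor" subtree visits, in order: "mitorka", "mitorsorosar", "mitorvengal"
The 2nd is mitorsorosar.

mitorsorosar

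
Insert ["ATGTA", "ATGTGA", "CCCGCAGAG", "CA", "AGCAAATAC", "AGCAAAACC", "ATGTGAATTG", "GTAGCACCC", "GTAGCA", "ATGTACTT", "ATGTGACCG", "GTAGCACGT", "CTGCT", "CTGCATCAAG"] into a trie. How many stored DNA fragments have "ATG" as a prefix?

5

Filter for entries beginning with "ATG":
Words under "ATG": ATGTA, ATGTACTT, ATGTGA, ATGTGAATTG, ATGTGACCG
Count: 5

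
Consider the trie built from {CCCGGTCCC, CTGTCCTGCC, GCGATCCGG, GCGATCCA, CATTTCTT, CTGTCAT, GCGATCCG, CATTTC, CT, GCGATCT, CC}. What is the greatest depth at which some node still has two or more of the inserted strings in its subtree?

Equivalently: take the maximum, over all pairs, of their longest common prefix length.
"GCGATCCG" and "GCGATCCGG" agree on "GCGATCCG" (8 characters) before diverging; nothing deeper is shared.
Longest shared-prefix length: 8

8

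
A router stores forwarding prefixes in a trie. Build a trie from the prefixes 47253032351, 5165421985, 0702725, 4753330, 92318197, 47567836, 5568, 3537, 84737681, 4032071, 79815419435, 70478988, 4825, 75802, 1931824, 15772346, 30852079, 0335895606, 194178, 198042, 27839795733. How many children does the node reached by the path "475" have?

The children of the "475" node are the distinct next characters among strings starting with "475".
Distinct next characters after "475": 3, 6.
That node has 2 child edges.

2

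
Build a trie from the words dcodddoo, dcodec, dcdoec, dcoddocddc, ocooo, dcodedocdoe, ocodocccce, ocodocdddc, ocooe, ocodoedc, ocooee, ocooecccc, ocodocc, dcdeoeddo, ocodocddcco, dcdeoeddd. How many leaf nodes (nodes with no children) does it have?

Leaves are exactly the stored words that no other stored word extends.
Those words: "dcdeoeddd", "dcdeoeddo", "dcdoec", "dcodddoo", "dcoddocddc", "dcodec", "dcodedocdoe", "ocodocccce", "ocodocddcco", "ocodocdddc", "ocodoedc", "ocooecccc", "ocooee", "ocooo"
Leaf count: 14

14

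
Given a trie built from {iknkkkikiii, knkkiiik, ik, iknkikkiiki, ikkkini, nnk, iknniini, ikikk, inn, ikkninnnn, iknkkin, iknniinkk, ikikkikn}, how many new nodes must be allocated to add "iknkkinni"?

"iknkkin" is already a path in the trie; the remaining "ni" must be added.
Each of the 2 remaining characters creates one node.

2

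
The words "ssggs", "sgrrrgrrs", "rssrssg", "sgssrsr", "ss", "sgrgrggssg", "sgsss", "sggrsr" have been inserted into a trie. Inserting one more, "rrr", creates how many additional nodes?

2

The longest prefix of "rrr" already in the trie is "r" (length 1).
Each of the 2 remaining characters creates one node.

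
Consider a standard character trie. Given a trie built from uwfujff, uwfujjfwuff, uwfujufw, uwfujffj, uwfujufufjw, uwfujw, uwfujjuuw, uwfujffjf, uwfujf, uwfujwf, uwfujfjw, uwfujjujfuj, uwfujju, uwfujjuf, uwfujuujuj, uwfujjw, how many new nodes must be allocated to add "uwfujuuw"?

1

The longest prefix of "uwfujuuw" already in the trie is "uwfujuu" (length 7).
Each of the 1 remaining characters creates one node.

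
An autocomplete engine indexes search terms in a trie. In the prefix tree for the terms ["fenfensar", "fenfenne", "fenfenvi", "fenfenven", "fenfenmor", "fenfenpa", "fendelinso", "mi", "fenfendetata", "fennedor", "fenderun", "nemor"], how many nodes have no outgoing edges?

12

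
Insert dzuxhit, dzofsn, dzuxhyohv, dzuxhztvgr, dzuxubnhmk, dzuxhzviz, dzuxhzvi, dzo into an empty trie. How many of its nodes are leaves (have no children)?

6

A leaf is a node with no children — equivalently, the end of a word that is not a proper prefix of any other stored word.
Those words: "dzofsn", "dzuxhit", "dzuxhyohv", "dzuxhztvgr", "dzuxhzviz", "dzuxubnhmk"
Leaf count: 6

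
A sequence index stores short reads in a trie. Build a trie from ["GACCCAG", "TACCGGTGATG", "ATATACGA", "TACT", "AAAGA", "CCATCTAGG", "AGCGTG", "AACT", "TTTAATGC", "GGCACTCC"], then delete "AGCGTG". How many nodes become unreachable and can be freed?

Walk "AGCGTG" from the leaf back toward the root, removing each node that no remaining word uses.
The suffix "GCGTG" (5 nodes) is used only by "AGCGTG"; the node for "A" still has the child "T", so pruning stops there.
Nodes removed: 5

5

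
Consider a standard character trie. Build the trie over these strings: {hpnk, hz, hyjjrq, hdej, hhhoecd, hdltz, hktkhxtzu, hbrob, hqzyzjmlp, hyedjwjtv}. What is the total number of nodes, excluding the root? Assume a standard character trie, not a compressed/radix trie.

Trace insertions, counting only characters that open a new branch:
  "hpnk" → 4 new (h, p, n, k)
  "hz" → prefix "h" already present; 1 new (z)
  "hyjjrq" → prefix "h" already present; 5 new (y, j, j, r, q)
  "hdej" → prefix "h" already present; 3 new (d, e, j)
  "hhhoecd" → prefix "h" already present; 6 new (h, h, o, e, c, d)
  "hdltz" → prefix "hd" already present; 3 new (l, t, z)
  "hktkhxtzu" → prefix "h" already present; 8 new (k, t, k, h, x, t, z, u)
  "hbrob" → prefix "h" already present; 4 new (b, r, o, b)
  "hqzyzjmlp" → prefix "h" already present; 8 new (q, z, y, z, j, m, l, p)
  "hyedjwjtv" → prefix "hy" already present; 7 new (e, d, j, w, j, t, v)
Total nodes = 4 + 1 + 5 + 3 + 6 + 3 + 8 + 4 + 8 + 7 = 49

49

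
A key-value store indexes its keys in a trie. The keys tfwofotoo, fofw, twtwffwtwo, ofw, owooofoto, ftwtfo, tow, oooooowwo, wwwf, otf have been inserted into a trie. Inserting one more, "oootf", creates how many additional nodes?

"ooo" is already a path in the trie; the remaining "tf" must be added.
So 5 − 3 = 2 new nodes.

2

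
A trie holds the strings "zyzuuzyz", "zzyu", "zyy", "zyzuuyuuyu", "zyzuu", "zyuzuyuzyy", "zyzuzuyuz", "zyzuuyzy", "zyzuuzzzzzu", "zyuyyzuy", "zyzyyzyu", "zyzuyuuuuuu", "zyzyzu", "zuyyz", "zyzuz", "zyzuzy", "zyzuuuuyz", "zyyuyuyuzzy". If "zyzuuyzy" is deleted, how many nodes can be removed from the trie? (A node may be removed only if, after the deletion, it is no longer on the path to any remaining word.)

2

A node on "zyzuuyzy"'s path can go only if nothing else ends at it or branches off below it.
The suffix "zy" (2 nodes) is used only by "zyzuuyzy"; the node for "zyzuuy" still has the child "u", so pruning stops there.
Nodes removed: 2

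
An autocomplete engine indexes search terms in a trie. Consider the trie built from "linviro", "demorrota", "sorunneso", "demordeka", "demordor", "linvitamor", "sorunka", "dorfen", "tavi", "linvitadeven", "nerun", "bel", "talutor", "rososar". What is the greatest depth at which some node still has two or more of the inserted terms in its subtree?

7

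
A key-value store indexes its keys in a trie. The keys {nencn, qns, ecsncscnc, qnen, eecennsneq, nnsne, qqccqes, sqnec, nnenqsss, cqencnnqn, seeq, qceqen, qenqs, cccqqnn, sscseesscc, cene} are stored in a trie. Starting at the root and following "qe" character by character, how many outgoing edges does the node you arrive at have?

1

Follow the path "qe" to its node, then look at its outgoing edges.
Distinct next characters after "qe": n.
That node has 1 child edge.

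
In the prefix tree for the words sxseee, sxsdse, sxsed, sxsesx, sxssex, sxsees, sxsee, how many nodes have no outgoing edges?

6

A leaf is a node with no children — equivalently, the end of a word that is not a proper prefix of any other stored word.
Those words: "sxsdse", "sxsed", "sxseee", "sxsees", "sxsesx", "sxssex"
Leaf count: 6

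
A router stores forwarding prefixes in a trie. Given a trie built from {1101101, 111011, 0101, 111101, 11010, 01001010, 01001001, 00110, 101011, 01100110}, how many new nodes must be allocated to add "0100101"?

"0100101" is already a full path in the trie; only an end-marker is added.
No new nodes are needed: 0.

0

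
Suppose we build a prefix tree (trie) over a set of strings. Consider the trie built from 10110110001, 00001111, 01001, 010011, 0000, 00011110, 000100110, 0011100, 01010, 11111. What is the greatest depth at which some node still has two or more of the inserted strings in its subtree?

5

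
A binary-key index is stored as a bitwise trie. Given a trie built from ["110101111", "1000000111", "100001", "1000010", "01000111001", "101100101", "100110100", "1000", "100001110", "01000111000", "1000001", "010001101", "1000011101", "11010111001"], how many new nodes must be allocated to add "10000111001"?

2

The longest prefix of "10000111001" already in the trie is "100001110" (length 9).
So 11 − 9 = 2 new nodes.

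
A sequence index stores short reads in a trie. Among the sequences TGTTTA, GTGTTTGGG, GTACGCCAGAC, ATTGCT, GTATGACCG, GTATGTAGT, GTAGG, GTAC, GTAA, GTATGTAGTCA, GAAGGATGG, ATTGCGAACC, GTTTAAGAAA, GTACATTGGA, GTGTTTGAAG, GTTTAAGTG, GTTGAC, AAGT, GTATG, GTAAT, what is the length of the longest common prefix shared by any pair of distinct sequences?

Look for the deepest trie node that still has at least two words in its subtree.
e.g. "GTATGTAGT" and "GTATGTAGTCA" share the prefix "GTATGTAGT" of length 9; no pair shares a longer one.
Longest shared-prefix length: 9

9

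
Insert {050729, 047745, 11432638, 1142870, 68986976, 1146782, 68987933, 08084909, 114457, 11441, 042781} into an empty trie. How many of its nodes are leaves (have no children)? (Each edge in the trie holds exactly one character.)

11

A leaf is a node with no children — equivalently, the end of a word that is not a proper prefix of any other stored word.
Those words: "042781", "047745", "050729", "08084909", "1142870", "11432638", "11441", "114457", "1146782", "68986976", "68987933"
Leaf count: 11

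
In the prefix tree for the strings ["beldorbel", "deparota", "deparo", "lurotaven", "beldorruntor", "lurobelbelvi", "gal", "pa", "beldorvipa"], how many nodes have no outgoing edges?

8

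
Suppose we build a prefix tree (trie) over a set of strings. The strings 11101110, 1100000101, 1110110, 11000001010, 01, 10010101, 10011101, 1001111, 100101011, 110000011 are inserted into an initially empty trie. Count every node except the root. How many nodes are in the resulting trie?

For each word, the new-node count is its length minus the longest prefix already in the trie:
  "11101110" → 8 new (1, 1, 1, 0, 1, 1, 1, 0)
  "1100000101" → prefix "11" already present; 8 new (0, 0, 0, 0, 0, 1, 0, 1)
  "1110110" → prefix "111011" already present; 1 new (0)
  "11000001010" → prefix "1100000101" already present; 1 new (0)
  "01" → 2 new (0, 1)
  "10010101" → prefix "1" already present; 7 new (0, 0, 1, 0, 1, 0, 1)
  "10011101" → prefix "1001" already present; 4 new (1, 1, 0, 1)
  "1001111" → prefix "100111" already present; 1 new (1)
  "100101011" → prefix "10010101" already present; 1 new (1)
  "110000011" → prefix "11000001" already present; 1 new (1)
Total nodes = 8 + 8 + 1 + 1 + 2 + 7 + 4 + 1 + 1 + 1 = 34

34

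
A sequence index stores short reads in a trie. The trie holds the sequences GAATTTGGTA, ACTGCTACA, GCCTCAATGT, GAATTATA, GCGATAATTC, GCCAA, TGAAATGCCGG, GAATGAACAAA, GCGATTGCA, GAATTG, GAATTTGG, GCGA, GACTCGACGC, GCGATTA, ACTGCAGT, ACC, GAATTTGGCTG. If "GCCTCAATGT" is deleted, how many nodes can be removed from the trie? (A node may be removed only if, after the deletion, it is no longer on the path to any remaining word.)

7

Walk "GCCTCAATGT" from the leaf back toward the root, removing each node that no remaining word uses.
The suffix "TCAATGT" (7 nodes) is used only by "GCCTCAATGT"; the node for "GCC" still has the child "A", so pruning stops there.
Nodes removed: 7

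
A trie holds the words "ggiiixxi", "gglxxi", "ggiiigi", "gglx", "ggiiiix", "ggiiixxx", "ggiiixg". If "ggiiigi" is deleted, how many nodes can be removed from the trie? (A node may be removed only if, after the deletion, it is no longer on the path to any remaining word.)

After clearing the end-marker at "ggiiigi", prune upward until reaching a node still needed by another word.
The suffix "gi" (2 nodes) is used only by "ggiiigi"; the node for "ggiii" still has the child "x", so pruning stops there.
Nodes removed: 2

2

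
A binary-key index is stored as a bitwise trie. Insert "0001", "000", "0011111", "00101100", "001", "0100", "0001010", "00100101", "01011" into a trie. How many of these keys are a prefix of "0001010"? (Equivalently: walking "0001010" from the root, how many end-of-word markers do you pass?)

3

Check each prefix of "0001010" against the stored set — each match is an end-marker on the path.
Prefixes of the query that are stored words: "000", "0001", "0001010"
Count: 3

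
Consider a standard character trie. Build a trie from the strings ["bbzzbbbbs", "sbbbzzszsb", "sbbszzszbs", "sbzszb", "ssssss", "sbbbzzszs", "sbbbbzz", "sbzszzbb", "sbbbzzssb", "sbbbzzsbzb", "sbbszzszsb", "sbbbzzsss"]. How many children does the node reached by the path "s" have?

Walk "s" from the root, arriving at one node.
Distinct next characters after "s": b, s.
That node has 2 child edges.

2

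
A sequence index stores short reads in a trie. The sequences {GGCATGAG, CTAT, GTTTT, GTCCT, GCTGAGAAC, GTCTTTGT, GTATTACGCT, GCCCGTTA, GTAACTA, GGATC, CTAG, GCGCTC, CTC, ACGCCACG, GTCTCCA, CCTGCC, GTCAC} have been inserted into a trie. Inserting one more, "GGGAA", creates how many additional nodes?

3

"GG" is already a path in the trie; the remaining "GAA" must be added.
So 5 − 2 = 3 new nodes.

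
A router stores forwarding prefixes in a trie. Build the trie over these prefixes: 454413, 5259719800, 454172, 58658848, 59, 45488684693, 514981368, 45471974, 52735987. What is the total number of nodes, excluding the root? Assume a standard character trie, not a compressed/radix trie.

Count nodes per top-level branch (shared prefixes stored once):
  '4'-branch (454172, 454413, 45471974, 45488684693): 22 nodes
  '5'-branch (514981368, 5259719800, 52735987, 58658848, 59): 32 nodes
Sum: 54

54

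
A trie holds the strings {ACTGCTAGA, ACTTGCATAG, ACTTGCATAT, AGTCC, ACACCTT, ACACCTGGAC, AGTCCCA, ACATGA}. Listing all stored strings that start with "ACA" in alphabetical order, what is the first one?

DFS of the "ACA" subtree visits, in order: "ACACCTGGAC", "ACACCTT", "ACATGA"
The 1st is ACACCTGGAC.

ACACCTGGAC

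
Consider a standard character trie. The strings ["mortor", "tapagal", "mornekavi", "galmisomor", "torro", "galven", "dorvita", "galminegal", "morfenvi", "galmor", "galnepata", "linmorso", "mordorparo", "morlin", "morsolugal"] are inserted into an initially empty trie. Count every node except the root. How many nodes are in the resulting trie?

Insert word by word; a character creates a node only if that edge doesn't already exist:
  "mortor" → 6 new (m, o, r, t, o, r)
  "tapagal" → 7 new (t, a, p, a, g, a, l)
  "mornekavi" → prefix "mor" already present; 6 new (n, e, k, a, v, i)
  "galmisomor" → 10 new (g, a, l, m, i, s, o, m, o, r)
  "torro" → prefix "t" already present; 4 new (o, r, r, o)
  "galven" → prefix "gal" already present; 3 new (v, e, n)
  "dorvita" → 7 new (d, o, r, v, i, t, a)
  "galminegal" → prefix "galmi" already present; 5 new (n, e, g, a, l)
  "morfenvi" → prefix "mor" already present; 5 new (f, e, n, v, i)
  "galmor" → prefix "galm" already present; 2 new (o, r)
  "galnepata" → prefix "gal" already present; 6 new (n, e, p, a, t, a)
  "linmorso" → 8 new (l, i, n, m, o, r, s, o)
  "mordorparo" → prefix "mor" already present; 7 new (d, o, r, p, a, r, o)
  "morlin" → prefix "mor" already present; 3 new (l, i, n)
  "morsolugal" → prefix "mor" already present; 7 new (s, o, l, u, g, a, l)
Total nodes = 6 + 7 + 6 + 10 + 4 + 3 + 7 + 5 + 5 + 2 + 6 + 8 + 7 + 3 + 7 = 86

86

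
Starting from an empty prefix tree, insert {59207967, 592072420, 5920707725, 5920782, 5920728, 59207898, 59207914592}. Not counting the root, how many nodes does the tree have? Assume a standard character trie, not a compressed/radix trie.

27

Trace insertions, counting only characters that open a new branch:
  "59207967" → 8 new (5, 9, 2, 0, 7, 9, 6, 7)
  "592072420" → prefix "59207" already present; 4 new (2, 4, 2, 0)
  "5920707725" → prefix "59207" already present; 5 new (0, 7, 7, 2, 5)
  "5920782" → prefix "59207" already present; 2 new (8, 2)
  "5920728" → prefix "592072" already present; 1 new (8)
  "59207898" → prefix "592078" already present; 2 new (9, 8)
  "59207914592" → prefix "592079" already present; 5 new (1, 4, 5, 9, 2)
Total nodes = 8 + 4 + 5 + 2 + 1 + 2 + 5 = 27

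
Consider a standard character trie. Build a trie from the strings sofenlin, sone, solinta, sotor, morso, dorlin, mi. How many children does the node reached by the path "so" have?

The children of the "so" node are the distinct next characters among strings starting with "so".
Characters that immediately follow "so" among the stored strings: {f, l, n, t}.
That node has 4 child edges.

4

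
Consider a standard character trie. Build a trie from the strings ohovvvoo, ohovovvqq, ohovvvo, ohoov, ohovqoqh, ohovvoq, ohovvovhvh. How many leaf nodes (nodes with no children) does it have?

A leaf is a node with no children — equivalently, the end of a word that is not a proper prefix of any other stored word.
Those words: "ohoov", "ohovovvqq", "ohovqoqh", "ohovvoq", "ohovvovhvh", "ohovvvoo"
Leaf count: 6

6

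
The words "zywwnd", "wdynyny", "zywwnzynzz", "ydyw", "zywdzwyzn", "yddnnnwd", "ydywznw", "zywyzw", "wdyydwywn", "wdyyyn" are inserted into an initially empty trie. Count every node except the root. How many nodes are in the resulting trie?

For each word, the new-node count is its length minus the longest prefix already in the trie:
  "zywwnd" → 6 new (z, y, w, w, n, d)
  "wdynyny" → 7 new (w, d, y, n, y, n, y)
  "zywwnzynzz" → prefix "zywwn" already present; 5 new (z, y, n, z, z)
  "ydyw" → 4 new (y, d, y, w)
  "zywdzwyzn" → prefix "zyw" already present; 6 new (d, z, w, y, z, n)
  "yddnnnwd" → prefix "yd" already present; 6 new (d, n, n, n, w, d)
  "ydywznw" → prefix "ydyw" already present; 3 new (z, n, w)
  "zywyzw" → prefix "zyw" already present; 3 new (y, z, w)
  "wdyydwywn" → prefix "wdy" already present; 6 new (y, d, w, y, w, n)
  "wdyyyn" → prefix "wdyy" already present; 2 new (y, n)
Total nodes = 6 + 7 + 5 + 4 + 6 + 6 + 3 + 3 + 6 + 2 = 48

48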